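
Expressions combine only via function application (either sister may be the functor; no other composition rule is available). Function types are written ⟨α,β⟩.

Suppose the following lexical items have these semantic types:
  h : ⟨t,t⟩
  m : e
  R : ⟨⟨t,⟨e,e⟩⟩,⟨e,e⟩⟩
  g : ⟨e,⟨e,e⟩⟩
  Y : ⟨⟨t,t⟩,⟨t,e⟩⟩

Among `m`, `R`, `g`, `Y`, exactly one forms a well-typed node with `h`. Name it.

m : e — h needs t; m needs nothing (atomic); neither fits.
R : ⟨⟨t,⟨e,e⟩⟩,⟨e,e⟩⟩ — h needs t; R needs ⟨t,⟨e,e⟩⟩; neither fits.
g : ⟨e,⟨e,e⟩⟩ — h needs t; g needs e; neither fits.
Y — combines: Y : ⟨⟨t,t⟩,⟨t,e⟩⟩ takes h : ⟨t,t⟩ as argument, giving ⟨t,e⟩.

Y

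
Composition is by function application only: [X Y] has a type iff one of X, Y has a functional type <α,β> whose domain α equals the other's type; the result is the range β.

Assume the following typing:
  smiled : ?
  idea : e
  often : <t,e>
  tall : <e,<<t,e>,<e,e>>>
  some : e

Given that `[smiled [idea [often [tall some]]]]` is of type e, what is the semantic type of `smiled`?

At [smiled [idea [often [tall some]]]] (required: e): [idea [often [tall some]]] is e, which is not a function with range e; hence smiled is the functor — type <e,e>.

<e,e>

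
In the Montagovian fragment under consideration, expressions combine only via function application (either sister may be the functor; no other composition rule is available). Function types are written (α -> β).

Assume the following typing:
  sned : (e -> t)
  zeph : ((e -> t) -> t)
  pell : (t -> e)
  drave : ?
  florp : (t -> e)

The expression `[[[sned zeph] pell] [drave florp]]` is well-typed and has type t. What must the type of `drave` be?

[[[sned zeph] pell] [drave florp]] must have type t. The sister [[sned zeph] pell] has type e; that is not a function onto t, so [drave florp] must be the functor, of type (e -> t).
[drave florp] must have type (e -> t). The sister florp has type (t -> e); that is not a function onto (e -> t), so drave must be the functor, of type ((t -> e) -> (e -> t)).

((t -> e) -> (e -> t))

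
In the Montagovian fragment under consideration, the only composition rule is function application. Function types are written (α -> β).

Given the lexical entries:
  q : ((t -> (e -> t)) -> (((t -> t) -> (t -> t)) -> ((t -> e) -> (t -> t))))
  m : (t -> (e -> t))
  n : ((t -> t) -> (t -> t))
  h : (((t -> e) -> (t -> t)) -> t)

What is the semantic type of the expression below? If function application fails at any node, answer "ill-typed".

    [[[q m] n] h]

t

[q m]: functor q : ((t -> (e -> t)) -> (((t -> t) -> (t -> t)) -> ((t -> e) -> (t -> t)))), argument m : (t -> (e -> t)); result (((t -> t) -> (t -> t)) -> ((t -> e) -> (t -> t))).
[[q m] n]: functor [q m] : (((t -> t) -> (t -> t)) -> ((t -> e) -> (t -> t))), argument n : ((t -> t) -> (t -> t)); result ((t -> e) -> (t -> t)).
[[[q m] n] h]: functor h : (((t -> e) -> (t -> t)) -> t), argument [[q m] n] : ((t -> e) -> (t -> t)); result t.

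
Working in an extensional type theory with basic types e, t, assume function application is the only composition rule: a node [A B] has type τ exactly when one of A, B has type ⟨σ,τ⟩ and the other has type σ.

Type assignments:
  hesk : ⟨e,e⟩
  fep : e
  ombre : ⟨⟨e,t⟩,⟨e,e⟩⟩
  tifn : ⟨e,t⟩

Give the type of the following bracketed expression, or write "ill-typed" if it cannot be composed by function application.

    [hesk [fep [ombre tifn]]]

e

At [ombre tifn], ombre : ⟨⟨e,t⟩,⟨e,e⟩⟩ takes tifn : ⟨e,t⟩, giving ⟨e,e⟩.
At [fep [ombre tifn]], [ombre tifn] : ⟨e,e⟩ takes fep : e, giving e.
At [hesk [fep [ombre tifn]]], hesk : ⟨e,e⟩ takes [fep [ombre tifn]] : e, giving e.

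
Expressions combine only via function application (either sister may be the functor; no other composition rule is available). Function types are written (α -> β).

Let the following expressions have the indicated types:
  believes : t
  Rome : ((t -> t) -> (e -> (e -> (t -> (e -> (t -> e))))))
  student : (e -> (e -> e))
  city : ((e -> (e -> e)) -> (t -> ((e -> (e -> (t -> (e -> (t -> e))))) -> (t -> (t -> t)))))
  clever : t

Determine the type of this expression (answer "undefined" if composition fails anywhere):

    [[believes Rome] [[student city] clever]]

[believes Rome]: t with ((t -> t) -> (e -> (e -> (t -> (e -> (t -> e)))))) — neither is a function whose domain matches the other; composition fails here.

undefined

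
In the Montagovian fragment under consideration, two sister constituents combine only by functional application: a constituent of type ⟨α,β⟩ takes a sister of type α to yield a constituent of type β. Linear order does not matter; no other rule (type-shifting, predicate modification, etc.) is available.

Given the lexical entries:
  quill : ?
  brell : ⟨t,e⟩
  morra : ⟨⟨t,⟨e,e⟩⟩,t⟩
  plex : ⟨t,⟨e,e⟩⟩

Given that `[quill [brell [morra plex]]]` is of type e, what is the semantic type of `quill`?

⟨e,e⟩

[quill [brell [morra plex]]] must have type e. The sister [brell [morra plex]] has type e; that is not a function onto e, so quill must be the functor, of type ⟨e,e⟩.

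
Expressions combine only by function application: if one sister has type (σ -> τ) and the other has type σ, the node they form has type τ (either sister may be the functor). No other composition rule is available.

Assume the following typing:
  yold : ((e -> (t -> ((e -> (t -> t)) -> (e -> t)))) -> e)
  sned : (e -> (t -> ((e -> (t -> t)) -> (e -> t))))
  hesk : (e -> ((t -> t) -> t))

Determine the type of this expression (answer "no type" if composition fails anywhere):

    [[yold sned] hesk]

At [yold sned], yold : ((e -> (t -> ((e -> (t -> t)) -> (e -> t)))) -> e) takes sned : (e -> (t -> ((e -> (t -> t)) -> (e -> t)))), giving e.
At [[yold sned] hesk], hesk : (e -> ((t -> t) -> t)) takes [yold sned] : e, giving ((t -> t) -> t).

((t -> t) -> t)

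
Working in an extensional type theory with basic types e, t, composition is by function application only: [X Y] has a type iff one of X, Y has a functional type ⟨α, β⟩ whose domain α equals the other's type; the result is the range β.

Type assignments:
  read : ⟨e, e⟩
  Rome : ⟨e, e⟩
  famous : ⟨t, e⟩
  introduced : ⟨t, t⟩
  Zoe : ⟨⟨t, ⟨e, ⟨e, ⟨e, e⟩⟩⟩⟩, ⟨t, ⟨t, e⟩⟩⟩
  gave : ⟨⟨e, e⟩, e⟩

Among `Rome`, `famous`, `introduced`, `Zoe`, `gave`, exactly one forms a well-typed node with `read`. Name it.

gave

Rome : ⟨e, e⟩ — neither side's domain matches the other.
famous : ⟨t, e⟩ — neither side's domain matches the other.
introduced : ⟨t, t⟩ — neither side's domain matches the other.
Zoe : ⟨⟨t, ⟨e, ⟨e, ⟨e, e⟩⟩⟩⟩, ⟨t, ⟨t, e⟩⟩⟩ — neither side's domain matches the other.
gave — combines: gave : ⟨⟨e, e⟩, e⟩ takes read : ⟨e, e⟩ as argument, giving e.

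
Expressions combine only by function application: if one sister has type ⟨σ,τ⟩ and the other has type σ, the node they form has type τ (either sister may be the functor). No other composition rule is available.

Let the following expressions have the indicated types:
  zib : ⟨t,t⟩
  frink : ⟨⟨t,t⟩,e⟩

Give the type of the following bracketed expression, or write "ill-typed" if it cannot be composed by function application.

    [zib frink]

e

[zib frink]: functor frink : ⟨⟨t,t⟩,e⟩, argument zib : ⟨t,t⟩; result e.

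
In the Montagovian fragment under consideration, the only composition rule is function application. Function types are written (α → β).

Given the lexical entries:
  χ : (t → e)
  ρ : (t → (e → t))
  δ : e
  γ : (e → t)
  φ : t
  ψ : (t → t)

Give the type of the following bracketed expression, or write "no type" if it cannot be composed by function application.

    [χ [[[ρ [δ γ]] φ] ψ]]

[δ γ]: γ is (e → t), δ is e; result t.
[ρ [δ γ]]: ρ is (t → (e → t)), [δ γ] is t; result (e → t).
[[ρ [δ γ]] φ]: (e → t) with t — neither is a function whose domain matches the other; composition fails here.

no type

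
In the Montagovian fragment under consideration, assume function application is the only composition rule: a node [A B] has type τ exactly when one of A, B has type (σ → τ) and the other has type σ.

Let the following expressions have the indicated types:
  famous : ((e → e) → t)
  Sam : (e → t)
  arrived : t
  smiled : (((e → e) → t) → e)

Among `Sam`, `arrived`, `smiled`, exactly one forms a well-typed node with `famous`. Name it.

smiled

Sam : (e → t) — no; famous wants (e → e), and Sam wants e.
arrived : t — no; famous wants (e → e), and arrived wants nothing (atomic).
smiled — combines: smiled : (((e → e) → t) → e) takes famous : ((e → e) → t) as argument, giving e.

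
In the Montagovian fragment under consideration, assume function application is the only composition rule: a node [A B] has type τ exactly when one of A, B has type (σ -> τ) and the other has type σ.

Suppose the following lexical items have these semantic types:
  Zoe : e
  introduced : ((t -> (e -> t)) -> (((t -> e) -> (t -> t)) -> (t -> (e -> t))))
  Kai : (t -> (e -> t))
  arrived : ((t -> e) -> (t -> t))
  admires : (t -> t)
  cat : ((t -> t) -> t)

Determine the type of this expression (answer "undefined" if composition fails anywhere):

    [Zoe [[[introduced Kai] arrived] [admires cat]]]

[introduced Kai]: ((t -> (e -> t)) -> (((t -> e) -> (t -> t)) -> (t -> (e -> t)))) applied to (t -> (e -> t)) yields (((t -> e) -> (t -> t)) -> (t -> (e -> t))).
[[introduced Kai] arrived]: (((t -> e) -> (t -> t)) -> (t -> (e -> t))) applied to ((t -> e) -> (t -> t)) yields (t -> (e -> t)).
[admires cat]: ((t -> t) -> t) applied to (t -> t) yields t.
[[[introduced Kai] arrived] [admires cat]]: (t -> (e -> t)) applied to t yields (e -> t).
[Zoe [[[introduced Kai] arrived] [admires cat]]]: (e -> t) applied to e yields t.

t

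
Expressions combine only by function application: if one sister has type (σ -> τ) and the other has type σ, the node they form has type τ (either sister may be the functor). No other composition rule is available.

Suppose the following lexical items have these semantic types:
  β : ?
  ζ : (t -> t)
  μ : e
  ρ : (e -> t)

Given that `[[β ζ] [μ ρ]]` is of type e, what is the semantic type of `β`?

((t -> t) -> (t -> e))

For [[β ζ] [μ ρ]] to have type e with [μ ρ] of type t, [β ζ] must be the function: [β ζ] : (t -> e).
For [β ζ] to have type (t -> e) with ζ of type (t -> t), β must be the function: β : ((t -> t) -> (t -> e)).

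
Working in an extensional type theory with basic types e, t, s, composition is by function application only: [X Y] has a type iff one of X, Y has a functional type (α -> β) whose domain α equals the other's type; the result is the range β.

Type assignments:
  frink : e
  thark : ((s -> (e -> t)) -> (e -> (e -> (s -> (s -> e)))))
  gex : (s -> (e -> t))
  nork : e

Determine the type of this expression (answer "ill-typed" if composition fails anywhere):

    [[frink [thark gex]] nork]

[thark gex]: ((s -> (e -> t)) -> (e -> (e -> (s -> (s -> e))))) applied to (s -> (e -> t)) yields (e -> (e -> (s -> (s -> e)))).
[frink [thark gex]]: (e -> (e -> (s -> (s -> e)))) applied to e yields (e -> (s -> (s -> e))).
[[frink [thark gex]] nork]: (e -> (s -> (s -> e))) applied to e yields (s -> (s -> e)).

(s -> (s -> e))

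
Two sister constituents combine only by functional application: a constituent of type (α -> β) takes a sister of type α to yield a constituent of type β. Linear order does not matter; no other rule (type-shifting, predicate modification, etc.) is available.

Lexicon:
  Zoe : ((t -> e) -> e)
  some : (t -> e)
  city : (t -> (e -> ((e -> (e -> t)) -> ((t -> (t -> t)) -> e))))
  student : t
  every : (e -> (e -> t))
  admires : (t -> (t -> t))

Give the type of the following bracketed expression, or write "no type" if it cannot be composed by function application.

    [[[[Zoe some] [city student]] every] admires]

e

[Zoe some] — Zoe of type ((t -> e) -> e) combines with some of type (t -> e): type e.
[city student] — city of type (t -> (e -> ((e -> (e -> t)) -> ((t -> (t -> t)) -> e)))) combines with student of type t: type (e -> ((e -> (e -> t)) -> ((t -> (t -> t)) -> e))).
[[Zoe some] [city student]] — [city student] of type (e -> ((e -> (e -> t)) -> ((t -> (t -> t)) -> e))) combines with [Zoe some] of type e: type ((e -> (e -> t)) -> ((t -> (t -> t)) -> e)).
[[[Zoe some] [city student]] every] — [[Zoe some] [city student]] of type ((e -> (e -> t)) -> ((t -> (t -> t)) -> e)) combines with every of type (e -> (e -> t)): type ((t -> (t -> t)) -> e).
[[[[Zoe some] [city student]] every] admires] — [[[Zoe some] [city student]] every] of type ((t -> (t -> t)) -> e) combines with admires of type (t -> (t -> t)): type e.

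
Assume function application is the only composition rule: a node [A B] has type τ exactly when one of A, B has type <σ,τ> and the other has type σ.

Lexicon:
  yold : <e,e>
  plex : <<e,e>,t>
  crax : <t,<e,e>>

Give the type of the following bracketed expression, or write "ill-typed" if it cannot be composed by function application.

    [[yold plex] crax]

<e,e>

[yold plex]: plex is <<e,e>,t>, yold is <e,e>; result t.
[[yold plex] crax]: crax is <t,<e,e>>, [yold plex] is t; result <e,e>.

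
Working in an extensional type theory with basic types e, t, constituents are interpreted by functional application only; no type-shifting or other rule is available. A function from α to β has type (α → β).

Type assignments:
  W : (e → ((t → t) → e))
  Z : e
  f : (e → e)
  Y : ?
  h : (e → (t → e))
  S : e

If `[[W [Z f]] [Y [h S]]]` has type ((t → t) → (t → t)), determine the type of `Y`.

((t → e) → (((t → t) → e) → ((t → t) → (t → t))))

At [[W [Z f]] [Y [h S]]] (required: ((t → t) → (t → t))): [W [Z f]] is ((t → t) → e), which is not a function with range ((t → t) → (t → t)); hence [Y [h S]] is the functor — type (((t → t) → e) → ((t → t) → (t → t))).
At [Y [h S]] (required: (((t → t) → e) → ((t → t) → (t → t)))): [h S] is (t → e), which is not a function with range (((t → t) → e) → ((t → t) → (t → t))); hence Y is the functor — type ((t → e) → (((t → t) → e) → ((t → t) → (t → t)))).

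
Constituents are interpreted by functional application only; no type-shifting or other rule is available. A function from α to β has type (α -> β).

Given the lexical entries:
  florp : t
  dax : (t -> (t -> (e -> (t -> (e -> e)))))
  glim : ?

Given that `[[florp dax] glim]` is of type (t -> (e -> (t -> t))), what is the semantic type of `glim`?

((t -> (e -> (t -> (e -> e)))) -> (t -> (e -> (t -> t))))

[[florp dax] glim] must have type (t -> (e -> (t -> t))). The sister [florp dax] has type (t -> (e -> (t -> (e -> e)))); that is not a function onto (t -> (e -> (t -> t))), so glim must be the functor, of type ((t -> (e -> (t -> (e -> e)))) -> (t -> (e -> (t -> t)))).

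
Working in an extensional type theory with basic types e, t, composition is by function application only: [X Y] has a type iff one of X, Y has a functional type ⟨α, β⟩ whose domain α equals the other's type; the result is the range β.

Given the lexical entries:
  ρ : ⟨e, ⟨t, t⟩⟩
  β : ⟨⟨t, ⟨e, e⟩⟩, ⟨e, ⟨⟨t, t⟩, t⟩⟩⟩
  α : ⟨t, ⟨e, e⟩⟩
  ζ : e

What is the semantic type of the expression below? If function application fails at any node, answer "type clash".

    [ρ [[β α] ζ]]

type clash

[β α]: functor β : ⟨⟨t, ⟨e, e⟩⟩, ⟨e, ⟨⟨t, t⟩, t⟩⟩⟩, argument α : ⟨t, ⟨e, e⟩⟩; result ⟨e, ⟨⟨t, t⟩, t⟩⟩.
[[β α] ζ]: functor [β α] : ⟨e, ⟨⟨t, t⟩, t⟩⟩, argument ζ : e; result ⟨⟨t, t⟩, t⟩.
At [ρ [[β α] ζ]]: neither ⟨e, ⟨t, t⟩⟩ nor ⟨⟨t, t⟩, t⟩ can take the other as argument; the node is ill-typed.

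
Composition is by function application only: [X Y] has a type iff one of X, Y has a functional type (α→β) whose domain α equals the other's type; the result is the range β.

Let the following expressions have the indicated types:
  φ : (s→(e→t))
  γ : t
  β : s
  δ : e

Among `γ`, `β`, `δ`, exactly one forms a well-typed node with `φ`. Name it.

γ : t — no; φ wants s, and γ wants nothing (atomic).
β — combines: φ : (s→(e→t)) takes β : s as argument, giving (e→t).
δ : e — no; φ wants s, and δ wants nothing (atomic).

β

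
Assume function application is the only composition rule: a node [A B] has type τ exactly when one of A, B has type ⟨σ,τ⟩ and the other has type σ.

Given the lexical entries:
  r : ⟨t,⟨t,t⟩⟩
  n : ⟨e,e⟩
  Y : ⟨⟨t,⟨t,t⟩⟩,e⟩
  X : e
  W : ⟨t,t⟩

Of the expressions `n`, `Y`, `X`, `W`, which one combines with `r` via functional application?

Y

n : ⟨e,e⟩ — neither side's domain matches the other.
Y — combines: Y : ⟨⟨t,⟨t,t⟩⟩,e⟩ takes r : ⟨t,⟨t,t⟩⟩ as argument, giving e.
X : e — neither side's domain matches the other.
W : ⟨t,t⟩ — neither side's domain matches the other.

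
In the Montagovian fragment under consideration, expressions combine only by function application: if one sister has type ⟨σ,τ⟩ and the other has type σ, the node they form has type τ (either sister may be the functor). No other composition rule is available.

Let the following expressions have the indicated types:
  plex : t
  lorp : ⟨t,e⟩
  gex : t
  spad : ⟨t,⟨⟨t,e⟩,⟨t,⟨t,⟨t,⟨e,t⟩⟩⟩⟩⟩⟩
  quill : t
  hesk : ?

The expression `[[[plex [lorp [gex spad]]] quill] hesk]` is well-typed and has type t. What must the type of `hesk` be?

[[[plex [lorp [gex spad]]] quill] hesk] is required to be t. [[plex [lorp [gex spad]]] quill] : ⟨t,⟨e,t⟩⟩ cannot yield t as functor, so hesk : ⟨⟨t,⟨e,t⟩⟩,t⟩.

⟨⟨t,⟨e,t⟩⟩,t⟩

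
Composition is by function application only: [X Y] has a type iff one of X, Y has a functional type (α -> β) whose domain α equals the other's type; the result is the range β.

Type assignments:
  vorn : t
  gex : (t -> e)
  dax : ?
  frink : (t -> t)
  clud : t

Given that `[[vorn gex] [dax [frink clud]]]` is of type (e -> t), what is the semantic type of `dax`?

[[vorn gex] [dax [frink clud]]] is required to be (e -> t). [vorn gex] : e cannot yield (e -> t) as functor, so [dax [frink clud]] : (e -> (e -> t)).
[dax [frink clud]] is required to be (e -> (e -> t)). [frink clud] : t cannot yield (e -> (e -> t)) as functor, so dax : (t -> (e -> (e -> t))).

(t -> (e -> (e -> t)))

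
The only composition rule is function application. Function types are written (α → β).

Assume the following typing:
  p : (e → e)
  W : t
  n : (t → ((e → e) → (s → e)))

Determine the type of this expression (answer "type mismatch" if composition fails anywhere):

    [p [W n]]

(s → e)

[W n]: n is (t → ((e → e) → (s → e))), W is t; result ((e → e) → (s → e)).
[p [W n]]: [W n] is ((e → e) → (s → e)), p is (e → e); result (s → e).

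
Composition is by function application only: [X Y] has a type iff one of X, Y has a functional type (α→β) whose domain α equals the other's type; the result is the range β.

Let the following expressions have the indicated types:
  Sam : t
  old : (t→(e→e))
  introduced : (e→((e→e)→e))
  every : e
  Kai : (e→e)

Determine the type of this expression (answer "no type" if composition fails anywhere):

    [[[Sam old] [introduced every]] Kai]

[Sam old] — old of type (t→(e→e)) combines with Sam of type t: type (e→e).
[introduced every] — introduced of type (e→((e→e)→e)) combines with every of type e: type ((e→e)→e).
[[Sam old] [introduced every]] — [introduced every] of type ((e→e)→e) combines with [Sam old] of type (e→e): type e.
[[[Sam old] [introduced every]] Kai] — Kai of type (e→e) combines with [[Sam old] [introduced every]] of type e: type e.

e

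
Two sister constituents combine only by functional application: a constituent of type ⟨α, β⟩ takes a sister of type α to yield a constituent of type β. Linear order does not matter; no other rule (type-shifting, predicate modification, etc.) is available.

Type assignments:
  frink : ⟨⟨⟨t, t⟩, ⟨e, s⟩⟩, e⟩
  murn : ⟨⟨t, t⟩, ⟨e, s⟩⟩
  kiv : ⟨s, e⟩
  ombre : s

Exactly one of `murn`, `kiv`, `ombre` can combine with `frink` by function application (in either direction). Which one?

murn

murn — combines: frink : ⟨⟨⟨t, t⟩, ⟨e, s⟩⟩, e⟩ takes murn : ⟨⟨t, t⟩, ⟨e, s⟩⟩ as argument, giving e.
kiv : ⟨s, e⟩ — frink needs ⟨⟨t, t⟩, ⟨e, s⟩⟩; kiv needs s; neither fits.
ombre : s — frink needs ⟨⟨t, t⟩, ⟨e, s⟩⟩; ombre needs nothing (atomic); neither fits.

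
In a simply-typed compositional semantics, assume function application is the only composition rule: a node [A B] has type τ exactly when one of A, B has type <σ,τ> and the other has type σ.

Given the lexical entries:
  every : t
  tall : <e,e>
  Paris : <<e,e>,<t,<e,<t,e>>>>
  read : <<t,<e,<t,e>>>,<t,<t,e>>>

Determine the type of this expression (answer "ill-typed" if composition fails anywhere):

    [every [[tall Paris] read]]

[tall Paris]: functor Paris : <<e,e>,<t,<e,<t,e>>>>, argument tall : <e,e>; result <t,<e,<t,e>>>.
[[tall Paris] read]: functor read : <<t,<e,<t,e>>>,<t,<t,e>>>, argument [tall Paris] : <t,<e,<t,e>>>; result <t,<t,e>>.
[every [[tall Paris] read]]: functor [[tall Paris] read] : <t,<t,e>>, argument every : t; result <t,e>.

<t,e>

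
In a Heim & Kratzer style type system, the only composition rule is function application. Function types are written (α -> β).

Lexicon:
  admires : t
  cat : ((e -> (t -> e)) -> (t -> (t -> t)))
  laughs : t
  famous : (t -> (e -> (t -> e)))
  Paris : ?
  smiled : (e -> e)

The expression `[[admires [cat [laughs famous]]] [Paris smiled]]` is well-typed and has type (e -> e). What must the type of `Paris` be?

For [[admires [cat [laughs famous]]] [Paris smiled]] to have type (e -> e) with [admires [cat [laughs famous]]] of type (t -> t), [Paris smiled] must be the function: [Paris smiled] : ((t -> t) -> (e -> e)).
For [Paris smiled] to have type ((t -> t) -> (e -> e)) with smiled of type (e -> e), Paris must be the function: Paris : ((e -> e) -> ((t -> t) -> (e -> e))).

((e -> e) -> ((t -> t) -> (e -> e)))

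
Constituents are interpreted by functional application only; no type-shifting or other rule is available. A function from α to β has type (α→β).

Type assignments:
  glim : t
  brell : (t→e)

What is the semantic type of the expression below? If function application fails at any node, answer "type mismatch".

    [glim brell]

At [glim brell], brell : (t→e) takes glim : t, giving e.

e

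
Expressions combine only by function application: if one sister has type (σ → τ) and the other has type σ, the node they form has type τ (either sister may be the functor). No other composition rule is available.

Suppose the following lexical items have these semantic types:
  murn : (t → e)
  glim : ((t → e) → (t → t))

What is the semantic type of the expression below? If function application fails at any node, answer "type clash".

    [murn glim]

At [murn glim], glim : ((t → e) → (t → t)) takes murn : (t → e), giving (t → t).

(t → t)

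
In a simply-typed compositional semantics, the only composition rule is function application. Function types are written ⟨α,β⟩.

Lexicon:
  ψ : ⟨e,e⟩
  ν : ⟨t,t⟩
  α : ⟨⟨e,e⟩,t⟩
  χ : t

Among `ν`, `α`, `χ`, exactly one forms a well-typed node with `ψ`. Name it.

α

ν : ⟨t,t⟩ — neither side's domain matches the other.
α — combines: α : ⟨⟨e,e⟩,t⟩ takes ψ : ⟨e,e⟩ as argument, giving t.
χ : t — neither side's domain matches the other.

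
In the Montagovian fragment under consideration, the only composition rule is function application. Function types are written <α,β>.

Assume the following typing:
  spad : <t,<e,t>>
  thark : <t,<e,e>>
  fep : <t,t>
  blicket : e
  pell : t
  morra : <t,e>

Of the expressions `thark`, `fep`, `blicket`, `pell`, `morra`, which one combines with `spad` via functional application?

pell

thark : <t,<e,e>> — no; spad wants t, and thark wants t.
fep : <t,t> — no; spad wants t, and fep wants t.
blicket : e — no; spad wants t, and blicket wants nothing (atomic).
pell — combines: spad : <t,<e,t>> takes pell : t as argument, giving <e,t>.
morra : <t,e> — no; spad wants t, and morra wants t.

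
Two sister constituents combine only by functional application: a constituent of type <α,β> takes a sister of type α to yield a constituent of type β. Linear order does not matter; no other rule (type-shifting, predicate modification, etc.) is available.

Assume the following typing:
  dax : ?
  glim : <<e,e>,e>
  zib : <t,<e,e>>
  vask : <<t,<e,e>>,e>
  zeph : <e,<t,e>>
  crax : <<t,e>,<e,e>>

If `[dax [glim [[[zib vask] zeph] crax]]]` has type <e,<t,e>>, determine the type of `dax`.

At [dax [glim [[[zib vask] zeph] crax]]] (required: <e,<t,e>>): [glim [[[zib vask] zeph] crax]] is e, which is not a function with range <e,<t,e>>; hence dax is the functor — type <e,<e,<t,e>>>.

<e,<e,<t,e>>>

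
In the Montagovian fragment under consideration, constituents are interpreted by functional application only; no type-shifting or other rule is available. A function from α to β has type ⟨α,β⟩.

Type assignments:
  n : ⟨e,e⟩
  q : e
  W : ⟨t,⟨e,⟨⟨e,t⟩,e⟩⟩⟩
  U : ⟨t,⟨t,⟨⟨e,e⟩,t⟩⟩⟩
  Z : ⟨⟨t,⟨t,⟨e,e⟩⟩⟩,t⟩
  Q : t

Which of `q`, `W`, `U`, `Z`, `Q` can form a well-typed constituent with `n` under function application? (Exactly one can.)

q — combines: n : ⟨e,e⟩ takes q : e as argument, giving e.
W : ⟨t,⟨e,⟨⟨e,t⟩,e⟩⟩⟩ — n needs e; W needs t; neither fits.
U : ⟨t,⟨t,⟨⟨e,e⟩,t⟩⟩⟩ — n needs e; U needs t; neither fits.
Z : ⟨⟨t,⟨t,⟨e,e⟩⟩⟩,t⟩ — n needs e; Z needs ⟨t,⟨t,⟨e,e⟩⟩⟩; neither fits.
Q : t — n needs e; Q needs nothing (atomic); neither fits.

q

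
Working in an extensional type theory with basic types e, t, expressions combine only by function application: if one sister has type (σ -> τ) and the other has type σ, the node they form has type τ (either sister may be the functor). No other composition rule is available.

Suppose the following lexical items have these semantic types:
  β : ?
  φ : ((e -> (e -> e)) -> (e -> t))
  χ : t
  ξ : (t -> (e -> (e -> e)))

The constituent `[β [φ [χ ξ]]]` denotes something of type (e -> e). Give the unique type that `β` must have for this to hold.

At [β [φ [χ ξ]]] (required: (e -> e)): [φ [χ ξ]] is (e -> t), which is not a function with range (e -> e); hence β is the functor — type ((e -> t) -> (e -> e)).

((e -> t) -> (e -> e))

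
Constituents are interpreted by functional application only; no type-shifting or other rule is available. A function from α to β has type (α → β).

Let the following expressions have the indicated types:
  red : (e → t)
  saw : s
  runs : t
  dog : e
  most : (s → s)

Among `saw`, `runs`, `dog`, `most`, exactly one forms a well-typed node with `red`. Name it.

dog

saw : s — no; red wants e, and saw wants nothing (atomic).
runs : t — no; red wants e, and runs wants nothing (atomic).
dog — combines: red : (e → t) takes dog : e as argument, giving t.
most : (s → s) — no; red wants e, and most wants s.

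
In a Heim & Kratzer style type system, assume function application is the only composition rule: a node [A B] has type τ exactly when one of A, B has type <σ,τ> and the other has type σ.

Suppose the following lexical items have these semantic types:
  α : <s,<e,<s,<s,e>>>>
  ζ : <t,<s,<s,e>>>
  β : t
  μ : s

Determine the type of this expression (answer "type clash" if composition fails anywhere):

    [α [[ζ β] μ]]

type clash

[ζ β] — ζ of type <t,<s,<s,e>>> combines with β of type t: type <s,<s,e>>.
[[ζ β] μ] — [ζ β] of type <s,<s,e>> combines with μ of type s: type <s,e>.
[α [[ζ β] μ]]: <s,<e,<s,<s,e>>>> with <s,e> — neither is a function whose domain matches the other; composition fails here.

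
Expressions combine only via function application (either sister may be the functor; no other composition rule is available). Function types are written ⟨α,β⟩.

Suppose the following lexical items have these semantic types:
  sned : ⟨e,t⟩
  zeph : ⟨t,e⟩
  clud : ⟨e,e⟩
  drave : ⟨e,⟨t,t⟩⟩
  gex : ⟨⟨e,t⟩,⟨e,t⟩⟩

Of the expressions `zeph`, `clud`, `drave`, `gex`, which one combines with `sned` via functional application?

zeph : ⟨t,e⟩ — neither side's domain matches the other.
clud : ⟨e,e⟩ — neither side's domain matches the other.
drave : ⟨e,⟨t,t⟩⟩ — neither side's domain matches the other.
gex — combines: gex : ⟨⟨e,t⟩,⟨e,t⟩⟩ takes sned : ⟨e,t⟩ as argument, giving ⟨e,t⟩.

gex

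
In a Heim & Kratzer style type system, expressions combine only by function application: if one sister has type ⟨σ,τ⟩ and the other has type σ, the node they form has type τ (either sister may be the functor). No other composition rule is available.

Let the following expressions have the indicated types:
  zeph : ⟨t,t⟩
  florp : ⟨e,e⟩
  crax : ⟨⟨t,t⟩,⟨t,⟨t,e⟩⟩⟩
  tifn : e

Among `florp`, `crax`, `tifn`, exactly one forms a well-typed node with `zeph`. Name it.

crax

florp : ⟨e,e⟩ — no; zeph wants t, and florp wants e.
crax — combines: crax : ⟨⟨t,t⟩,⟨t,⟨t,e⟩⟩⟩ takes zeph : ⟨t,t⟩ as argument, giving ⟨t,⟨t,e⟩⟩.
tifn : e — no; zeph wants t, and tifn wants nothing (atomic).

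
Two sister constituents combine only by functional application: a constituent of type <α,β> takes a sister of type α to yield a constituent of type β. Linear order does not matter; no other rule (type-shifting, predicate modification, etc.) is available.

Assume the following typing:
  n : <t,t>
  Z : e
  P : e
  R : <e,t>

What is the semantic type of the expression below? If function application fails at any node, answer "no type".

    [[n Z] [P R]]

At [n Z]: neither <t,t> nor e can take the other as argument; the node is ill-typed.

no type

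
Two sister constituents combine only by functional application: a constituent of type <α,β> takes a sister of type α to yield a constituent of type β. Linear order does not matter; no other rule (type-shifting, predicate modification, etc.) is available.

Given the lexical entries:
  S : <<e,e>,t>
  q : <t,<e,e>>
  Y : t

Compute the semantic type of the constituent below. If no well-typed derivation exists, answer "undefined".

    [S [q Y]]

At [q Y], q : <t,<e,e>> takes Y : t, giving <e,e>.
At [S [q Y]], S : <<e,e>,t> takes [q Y] : <e,e>, giving t.

t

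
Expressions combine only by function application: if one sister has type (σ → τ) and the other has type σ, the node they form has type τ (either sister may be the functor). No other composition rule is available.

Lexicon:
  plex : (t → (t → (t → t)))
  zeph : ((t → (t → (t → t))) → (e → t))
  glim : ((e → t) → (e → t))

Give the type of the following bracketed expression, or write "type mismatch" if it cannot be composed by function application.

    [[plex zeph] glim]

(e → t)

[plex zeph]: functor zeph : ((t → (t → (t → t))) → (e → t)), argument plex : (t → (t → (t → t))); result (e → t).
[[plex zeph] glim]: functor glim : ((e → t) → (e → t)), argument [plex zeph] : (e → t); result (e → t).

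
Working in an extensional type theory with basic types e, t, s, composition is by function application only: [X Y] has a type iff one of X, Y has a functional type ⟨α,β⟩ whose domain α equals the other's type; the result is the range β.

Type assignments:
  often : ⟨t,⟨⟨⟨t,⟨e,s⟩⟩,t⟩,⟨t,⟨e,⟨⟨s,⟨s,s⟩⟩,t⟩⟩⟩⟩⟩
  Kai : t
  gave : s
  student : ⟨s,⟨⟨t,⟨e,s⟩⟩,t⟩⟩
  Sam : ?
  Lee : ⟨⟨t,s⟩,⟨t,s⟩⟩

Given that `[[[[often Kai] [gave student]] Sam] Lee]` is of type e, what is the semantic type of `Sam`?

⟨⟨t,⟨e,⟨⟨s,⟨s,s⟩⟩,t⟩⟩⟩,⟨⟨⟨t,s⟩,⟨t,s⟩⟩,e⟩⟩

[[[[often Kai] [gave student]] Sam] Lee] is required to be e. Lee : ⟨⟨t,s⟩,⟨t,s⟩⟩ cannot yield e as functor, so [[[often Kai] [gave student]] Sam] : ⟨⟨⟨t,s⟩,⟨t,s⟩⟩,e⟩.
[[[often Kai] [gave student]] Sam] is required to be ⟨⟨⟨t,s⟩,⟨t,s⟩⟩,e⟩. [[often Kai] [gave student]] : ⟨t,⟨e,⟨⟨s,⟨s,s⟩⟩,t⟩⟩⟩ cannot yield ⟨⟨⟨t,s⟩,⟨t,s⟩⟩,e⟩ as functor, so Sam : ⟨⟨t,⟨e,⟨⟨s,⟨s,s⟩⟩,t⟩⟩⟩,⟨⟨⟨t,s⟩,⟨t,s⟩⟩,e⟩⟩.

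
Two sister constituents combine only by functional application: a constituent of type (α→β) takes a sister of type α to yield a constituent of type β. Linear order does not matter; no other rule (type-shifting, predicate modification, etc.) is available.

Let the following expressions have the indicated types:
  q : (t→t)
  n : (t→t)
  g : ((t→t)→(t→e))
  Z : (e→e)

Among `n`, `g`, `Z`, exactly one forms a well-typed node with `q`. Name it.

n : (t→t) — neither side's domain matches the other.
g — combines: g : ((t→t)→(t→e)) takes q : (t→t) as argument, giving (t→e).
Z : (e→e) — neither side's domain matches the other.

g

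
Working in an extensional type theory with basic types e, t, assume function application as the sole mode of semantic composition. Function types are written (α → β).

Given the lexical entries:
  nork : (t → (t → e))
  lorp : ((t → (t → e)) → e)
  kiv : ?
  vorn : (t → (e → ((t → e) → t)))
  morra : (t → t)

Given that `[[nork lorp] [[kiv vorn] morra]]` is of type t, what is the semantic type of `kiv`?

((t → (e → ((t → e) → t))) → ((t → t) → (e → t)))

For [[nork lorp] [[kiv vorn] morra]] to have type t with [nork lorp] of type e, [[kiv vorn] morra] must be the function: [[kiv vorn] morra] : (e → t).
For [[kiv vorn] morra] to have type (e → t) with morra of type (t → t), [kiv vorn] must be the function: [kiv vorn] : ((t → t) → (e → t)).
For [kiv vorn] to have type ((t → t) → (e → t)) with vorn of type (t → (e → ((t → e) → t))), kiv must be the function: kiv : ((t → (e → ((t → e) → t))) → ((t → t) → (e → t))).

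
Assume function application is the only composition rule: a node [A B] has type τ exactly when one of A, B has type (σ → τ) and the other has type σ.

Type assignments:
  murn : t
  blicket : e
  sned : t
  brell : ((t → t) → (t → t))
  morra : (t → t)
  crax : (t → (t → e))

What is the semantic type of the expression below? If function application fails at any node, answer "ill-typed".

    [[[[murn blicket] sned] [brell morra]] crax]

[murn blicket]: t and e cannot combine by function application — type clash.

ill-typed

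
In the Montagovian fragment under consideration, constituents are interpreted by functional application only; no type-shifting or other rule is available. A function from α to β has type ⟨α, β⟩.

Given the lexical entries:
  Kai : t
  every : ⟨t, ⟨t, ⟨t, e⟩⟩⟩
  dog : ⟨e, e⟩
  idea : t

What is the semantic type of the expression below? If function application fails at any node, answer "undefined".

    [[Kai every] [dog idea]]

undefined

[Kai every]: functor every : ⟨t, ⟨t, ⟨t, e⟩⟩⟩, argument Kai : t; result ⟨t, ⟨t, e⟩⟩.
[dog idea]: ⟨e, e⟩ and t cannot combine by function application — type clash.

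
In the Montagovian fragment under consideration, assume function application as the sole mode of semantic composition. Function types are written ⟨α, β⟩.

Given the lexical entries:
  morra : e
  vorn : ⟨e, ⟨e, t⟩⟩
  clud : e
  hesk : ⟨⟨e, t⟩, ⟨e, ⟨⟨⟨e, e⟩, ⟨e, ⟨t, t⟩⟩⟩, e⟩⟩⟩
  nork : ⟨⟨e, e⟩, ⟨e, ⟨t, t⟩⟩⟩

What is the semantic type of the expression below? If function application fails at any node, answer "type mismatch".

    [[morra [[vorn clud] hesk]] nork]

[vorn clud]: ⟨e, ⟨e, t⟩⟩ applied to e yields ⟨e, t⟩.
[[vorn clud] hesk]: ⟨⟨e, t⟩, ⟨e, ⟨⟨⟨e, e⟩, ⟨e, ⟨t, t⟩⟩⟩, e⟩⟩⟩ applied to ⟨e, t⟩ yields ⟨e, ⟨⟨⟨e, e⟩, ⟨e, ⟨t, t⟩⟩⟩, e⟩⟩.
[morra [[vorn clud] hesk]]: ⟨e, ⟨⟨⟨e, e⟩, ⟨e, ⟨t, t⟩⟩⟩, e⟩⟩ applied to e yields ⟨⟨⟨e, e⟩, ⟨e, ⟨t, t⟩⟩⟩, e⟩.
[[morra [[vorn clud] hesk]] nork]: ⟨⟨⟨e, e⟩, ⟨e, ⟨t, t⟩⟩⟩, e⟩ applied to ⟨⟨e, e⟩, ⟨e, ⟨t, t⟩⟩⟩ yields e.

e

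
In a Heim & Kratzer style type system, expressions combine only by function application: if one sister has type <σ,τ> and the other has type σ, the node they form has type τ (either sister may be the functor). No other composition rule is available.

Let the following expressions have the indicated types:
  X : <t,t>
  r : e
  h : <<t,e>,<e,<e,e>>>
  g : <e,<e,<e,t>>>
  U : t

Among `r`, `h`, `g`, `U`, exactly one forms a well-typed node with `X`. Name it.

r : e — does not combine with X.
h : <<t,e>,<e,<e,e>>> — does not combine with X.
g : <e,<e,<e,t>>> — does not combine with X.
U — combines: X : <t,t> takes U : t as argument, giving t.

U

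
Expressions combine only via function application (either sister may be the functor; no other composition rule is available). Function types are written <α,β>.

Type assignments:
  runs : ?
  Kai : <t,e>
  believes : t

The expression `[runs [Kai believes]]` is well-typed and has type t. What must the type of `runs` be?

[runs [Kai believes]] is required to be t. [Kai believes] : e cannot yield t as functor, so runs : <e,t>.

<e,t>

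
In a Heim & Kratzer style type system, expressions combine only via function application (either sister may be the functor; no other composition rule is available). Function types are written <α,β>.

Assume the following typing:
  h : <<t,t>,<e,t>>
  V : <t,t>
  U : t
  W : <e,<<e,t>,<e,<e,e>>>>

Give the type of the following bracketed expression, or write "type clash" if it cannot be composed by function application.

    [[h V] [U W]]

type clash

[h V]: h is <<t,t>,<e,t>>, V is <t,t>; result <e,t>.
[U W]: t and <e,<<e,t>,<e,<e,e>>>> cannot combine by function application — type clash.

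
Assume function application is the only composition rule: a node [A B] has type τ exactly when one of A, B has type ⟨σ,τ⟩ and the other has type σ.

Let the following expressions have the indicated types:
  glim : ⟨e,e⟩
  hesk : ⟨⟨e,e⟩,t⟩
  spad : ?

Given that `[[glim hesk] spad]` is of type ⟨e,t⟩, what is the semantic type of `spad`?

[[glim hesk] spad] is required to be ⟨e,t⟩. [glim hesk] : t cannot yield ⟨e,t⟩ as functor, so spad : ⟨t,⟨e,t⟩⟩.

⟨t,⟨e,t⟩⟩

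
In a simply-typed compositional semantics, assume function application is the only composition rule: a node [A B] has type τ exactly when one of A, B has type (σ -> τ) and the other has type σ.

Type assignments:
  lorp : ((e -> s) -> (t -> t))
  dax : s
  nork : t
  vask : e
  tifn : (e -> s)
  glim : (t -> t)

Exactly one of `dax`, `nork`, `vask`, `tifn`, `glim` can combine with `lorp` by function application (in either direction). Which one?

tifn

dax : s — lorp needs (e -> s); dax needs nothing (atomic); neither fits.
nork : t — lorp needs (e -> s); nork needs nothing (atomic); neither fits.
vask : e — lorp needs (e -> s); vask needs nothing (atomic); neither fits.
tifn — combines: lorp : ((e -> s) -> (t -> t)) takes tifn : (e -> s) as argument, giving (t -> t).
glim : (t -> t) — lorp needs (e -> s); glim needs t; neither fits.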